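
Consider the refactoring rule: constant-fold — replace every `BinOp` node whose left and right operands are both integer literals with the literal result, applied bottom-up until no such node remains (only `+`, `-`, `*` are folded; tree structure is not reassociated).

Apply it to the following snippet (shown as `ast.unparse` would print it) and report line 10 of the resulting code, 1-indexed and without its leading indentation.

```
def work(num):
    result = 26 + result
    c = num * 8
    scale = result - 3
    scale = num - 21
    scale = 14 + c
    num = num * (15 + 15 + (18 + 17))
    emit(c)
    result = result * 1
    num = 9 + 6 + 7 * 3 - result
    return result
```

Transformed code:
def work(num):
    result = 26 + result
    c = num * 8
    scale = result - 3
    scale = num - 21
    scale = 14 + c
    num = num * 65
    emit(c)
    result = result * 1
    num = 36 - result
    return result

num = 36 - result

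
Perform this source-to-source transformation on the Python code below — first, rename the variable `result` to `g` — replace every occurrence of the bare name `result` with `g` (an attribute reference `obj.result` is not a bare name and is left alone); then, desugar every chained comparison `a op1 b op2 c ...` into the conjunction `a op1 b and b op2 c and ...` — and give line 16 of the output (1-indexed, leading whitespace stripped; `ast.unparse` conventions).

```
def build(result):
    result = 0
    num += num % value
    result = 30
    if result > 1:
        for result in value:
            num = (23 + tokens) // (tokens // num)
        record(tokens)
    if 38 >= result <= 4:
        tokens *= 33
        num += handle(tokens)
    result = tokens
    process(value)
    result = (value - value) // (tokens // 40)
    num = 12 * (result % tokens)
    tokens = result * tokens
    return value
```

Transformed code:
def build(g):
    g = 0
    num += num % value
    g = 30
    if g > 1:
        for g in value:
            num = (23 + tokens) // (tokens // num)
        record(tokens)
    if 38 >= g and g <= 4:
        tokens *= 33
        num += handle(tokens)
    g = tokens
    process(value)
    g = (value - value) // (tokens // 40)
    num = 12 * (g % tokens)
    tokens = g * tokens
    return value

tokens = g * tokens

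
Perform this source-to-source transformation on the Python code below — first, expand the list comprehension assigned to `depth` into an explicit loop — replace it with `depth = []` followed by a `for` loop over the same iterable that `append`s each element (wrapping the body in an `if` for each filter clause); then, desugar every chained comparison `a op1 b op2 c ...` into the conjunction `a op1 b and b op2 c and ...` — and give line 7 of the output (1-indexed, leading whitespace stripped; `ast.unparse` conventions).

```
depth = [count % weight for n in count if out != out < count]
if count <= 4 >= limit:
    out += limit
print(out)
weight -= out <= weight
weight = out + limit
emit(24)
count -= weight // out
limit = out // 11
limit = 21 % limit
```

Transformed code:
depth = []
for n in count:
    if out != out and out < count:
        depth.append(count % weight)
if count <= 4 and 4 >= limit:
    out += limit
print(out)
weight -= out <= weight
weight = out + limit
emit(24)
count -= weight // out
limit = out // 11
limit = 21 % limit

print(out)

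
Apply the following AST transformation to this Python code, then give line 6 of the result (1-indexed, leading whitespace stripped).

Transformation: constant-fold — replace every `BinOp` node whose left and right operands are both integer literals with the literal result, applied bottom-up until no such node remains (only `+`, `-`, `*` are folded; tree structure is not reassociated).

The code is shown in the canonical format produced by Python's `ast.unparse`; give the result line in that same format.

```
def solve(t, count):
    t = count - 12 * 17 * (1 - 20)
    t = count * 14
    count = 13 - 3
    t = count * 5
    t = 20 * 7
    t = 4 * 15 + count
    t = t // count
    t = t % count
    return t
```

Transformed code:
def solve(t, count):
    t = count - -3876
    t = count * 14
    count = 10
    t = count * 5
    t = 140
    t = 60 + count
    t = t // count
    t = t % count
    return t

t = 140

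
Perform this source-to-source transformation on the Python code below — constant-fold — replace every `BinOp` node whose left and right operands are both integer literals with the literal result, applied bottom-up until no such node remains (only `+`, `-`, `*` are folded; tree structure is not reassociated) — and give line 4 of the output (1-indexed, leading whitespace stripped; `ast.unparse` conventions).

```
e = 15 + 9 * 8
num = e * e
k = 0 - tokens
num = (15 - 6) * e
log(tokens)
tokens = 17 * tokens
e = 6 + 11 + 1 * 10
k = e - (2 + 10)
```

num = 9 * e

Transformed code:
e = 87
num = e * e
k = 0 - tokens
num = 9 * e
log(tokens)
tokens = 17 * tokens
e = 27
k = e - 12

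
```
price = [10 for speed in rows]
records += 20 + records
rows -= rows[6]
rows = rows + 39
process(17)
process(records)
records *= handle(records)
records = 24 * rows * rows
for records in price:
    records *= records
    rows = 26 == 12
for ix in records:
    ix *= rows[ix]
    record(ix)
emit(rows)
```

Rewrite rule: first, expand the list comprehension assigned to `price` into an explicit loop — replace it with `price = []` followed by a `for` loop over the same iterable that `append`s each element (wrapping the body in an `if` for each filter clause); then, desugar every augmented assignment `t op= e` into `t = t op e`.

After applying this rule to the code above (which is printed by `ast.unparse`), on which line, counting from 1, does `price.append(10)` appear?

Transformed code:
price = []
for speed in rows:
    price.append(10)
records = records + (20 + records)
rows = rows - rows[6]
rows = rows + 39
process(17)
process(records)
records = records * handle(records)
records = 24 * rows * rows
for records in price:
    records = records * records
    rows = 26 == 12
for ix in records:
    ix = ix * rows[ix]
    record(ix)
emit(rows)

3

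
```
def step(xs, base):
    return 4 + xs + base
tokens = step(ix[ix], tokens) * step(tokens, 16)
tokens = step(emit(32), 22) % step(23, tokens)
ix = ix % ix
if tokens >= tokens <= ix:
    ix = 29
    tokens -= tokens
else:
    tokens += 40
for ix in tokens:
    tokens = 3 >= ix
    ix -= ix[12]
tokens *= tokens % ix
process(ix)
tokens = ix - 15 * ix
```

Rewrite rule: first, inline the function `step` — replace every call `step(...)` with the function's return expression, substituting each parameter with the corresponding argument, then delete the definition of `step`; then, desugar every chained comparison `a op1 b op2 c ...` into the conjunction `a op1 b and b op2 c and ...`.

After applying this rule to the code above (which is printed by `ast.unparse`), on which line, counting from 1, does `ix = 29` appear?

Transformed code:
tokens = (4 + ix[ix] + tokens) * (4 + tokens + 16)
tokens = (4 + emit(32) + 22) % (4 + 23 + tokens)
ix = ix % ix
if tokens >= tokens and tokens <= ix:
    ix = 29
    tokens -= tokens
else:
    tokens += 40
for ix in tokens:
    tokens = 3 >= ix
    ix -= ix[12]
tokens *= tokens % ix
process(ix)
tokens = ix - 15 * ix

5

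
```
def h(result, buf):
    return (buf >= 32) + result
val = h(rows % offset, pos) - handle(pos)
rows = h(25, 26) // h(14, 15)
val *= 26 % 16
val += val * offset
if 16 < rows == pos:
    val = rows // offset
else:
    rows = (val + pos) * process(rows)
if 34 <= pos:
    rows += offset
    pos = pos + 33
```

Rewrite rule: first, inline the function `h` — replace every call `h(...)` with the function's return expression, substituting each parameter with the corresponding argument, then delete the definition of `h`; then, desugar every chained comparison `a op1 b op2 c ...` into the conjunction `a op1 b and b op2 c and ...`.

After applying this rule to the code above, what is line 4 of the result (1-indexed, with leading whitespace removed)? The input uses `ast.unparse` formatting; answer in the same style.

val += val * offset

Transformed code:
val = (pos >= 32) + rows % offset - handle(pos)
rows = ((26 >= 32) + 25) // ((15 >= 32) + 14)
val *= 26 % 16
val += val * offset
if 16 < rows and rows == pos:
    val = rows // offset
else:
    rows = (val + pos) * process(rows)
if 34 <= pos:
    rows += offset
    pos = pos + 33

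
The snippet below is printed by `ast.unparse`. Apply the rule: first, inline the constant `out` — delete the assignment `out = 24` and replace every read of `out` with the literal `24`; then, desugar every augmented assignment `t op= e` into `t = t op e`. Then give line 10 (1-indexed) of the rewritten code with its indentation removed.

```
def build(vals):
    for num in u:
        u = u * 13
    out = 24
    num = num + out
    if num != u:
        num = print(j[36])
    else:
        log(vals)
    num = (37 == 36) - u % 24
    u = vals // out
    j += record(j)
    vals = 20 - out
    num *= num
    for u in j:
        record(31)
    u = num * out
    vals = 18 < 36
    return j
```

Transformed code:
def build(vals):
    for num in u:
        u = u * 13
    num = num + 24
    if num != u:
        num = print(j[36])
    else:
        log(vals)
    num = (37 == 36) - u % 24
    u = vals // 24
    j = j + record(j)
    vals = 20 - 24
    num = num * num
    for u in j:
        record(31)
    u = num * 24
    vals = 18 < 36
    return j

u = vals // 24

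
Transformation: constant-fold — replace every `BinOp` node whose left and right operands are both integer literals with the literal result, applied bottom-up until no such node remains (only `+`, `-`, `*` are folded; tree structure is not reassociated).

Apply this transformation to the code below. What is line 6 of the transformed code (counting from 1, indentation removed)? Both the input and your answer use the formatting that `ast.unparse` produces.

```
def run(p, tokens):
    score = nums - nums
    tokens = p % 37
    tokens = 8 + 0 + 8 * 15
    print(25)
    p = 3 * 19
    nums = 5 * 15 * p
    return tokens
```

Transformed code:
def run(p, tokens):
    score = nums - nums
    tokens = p % 37
    tokens = 128
    print(25)
    p = 57
    nums = 75 * p
    return tokens

p = 57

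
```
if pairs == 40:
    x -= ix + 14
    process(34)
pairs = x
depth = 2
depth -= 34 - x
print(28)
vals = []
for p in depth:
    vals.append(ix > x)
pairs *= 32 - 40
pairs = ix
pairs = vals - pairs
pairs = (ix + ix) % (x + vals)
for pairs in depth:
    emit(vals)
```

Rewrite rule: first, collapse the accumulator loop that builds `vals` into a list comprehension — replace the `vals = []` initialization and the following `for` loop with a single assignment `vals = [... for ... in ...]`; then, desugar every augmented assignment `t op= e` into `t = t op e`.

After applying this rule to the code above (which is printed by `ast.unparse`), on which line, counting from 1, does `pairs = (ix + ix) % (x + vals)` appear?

12

Transformed code:
if pairs == 40:
    x = x - (ix + 14)
    process(34)
pairs = x
depth = 2
depth = depth - (34 - x)
print(28)
vals = [ix > x for p in depth]
pairs = pairs * (32 - 40)
pairs = ix
pairs = vals - pairs
pairs = (ix + ix) % (x + vals)
for pairs in depth:
    emit(vals)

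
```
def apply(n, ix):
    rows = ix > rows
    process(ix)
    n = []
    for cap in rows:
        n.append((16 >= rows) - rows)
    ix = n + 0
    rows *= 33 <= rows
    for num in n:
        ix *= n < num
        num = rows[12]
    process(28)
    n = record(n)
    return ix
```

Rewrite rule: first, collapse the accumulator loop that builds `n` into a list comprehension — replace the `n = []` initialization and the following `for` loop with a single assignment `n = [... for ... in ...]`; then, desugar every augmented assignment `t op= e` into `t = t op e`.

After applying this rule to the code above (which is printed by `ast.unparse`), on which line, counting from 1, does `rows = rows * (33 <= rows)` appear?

Transformed code:
def apply(n, ix):
    rows = ix > rows
    process(ix)
    n = [(16 >= rows) - rows for cap in rows]
    ix = n + 0
    rows = rows * (33 <= rows)
    for num in n:
        ix = ix * (n < num)
        num = rows[12]
    process(28)
    n = record(n)
    return ix

6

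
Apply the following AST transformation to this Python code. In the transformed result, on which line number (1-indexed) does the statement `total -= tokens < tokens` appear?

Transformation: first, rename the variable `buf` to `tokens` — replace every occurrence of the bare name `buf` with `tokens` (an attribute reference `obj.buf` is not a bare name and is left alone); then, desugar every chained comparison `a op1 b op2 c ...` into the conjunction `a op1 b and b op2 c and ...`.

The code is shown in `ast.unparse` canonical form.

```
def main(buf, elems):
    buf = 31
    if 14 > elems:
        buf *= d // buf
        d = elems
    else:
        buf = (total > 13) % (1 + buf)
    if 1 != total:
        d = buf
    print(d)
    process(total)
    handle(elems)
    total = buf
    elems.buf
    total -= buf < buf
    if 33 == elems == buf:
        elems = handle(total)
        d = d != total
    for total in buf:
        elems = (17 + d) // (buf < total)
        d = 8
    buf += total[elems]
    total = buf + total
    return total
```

15

Transformed code:
def main(tokens, elems):
    tokens = 31
    if 14 > elems:
        tokens *= d // tokens
        d = elems
    else:
        tokens = (total > 13) % (1 + tokens)
    if 1 != total:
        d = tokens
    print(d)
    process(total)
    handle(elems)
    total = tokens
    elems.buf
    total -= tokens < tokens
    if 33 == elems and elems == tokens:
        elems = handle(total)
        d = d != total
    for total in tokens:
        elems = (17 + d) // (tokens < total)
        d = 8
    tokens += total[elems]
    total = tokens + total
    return total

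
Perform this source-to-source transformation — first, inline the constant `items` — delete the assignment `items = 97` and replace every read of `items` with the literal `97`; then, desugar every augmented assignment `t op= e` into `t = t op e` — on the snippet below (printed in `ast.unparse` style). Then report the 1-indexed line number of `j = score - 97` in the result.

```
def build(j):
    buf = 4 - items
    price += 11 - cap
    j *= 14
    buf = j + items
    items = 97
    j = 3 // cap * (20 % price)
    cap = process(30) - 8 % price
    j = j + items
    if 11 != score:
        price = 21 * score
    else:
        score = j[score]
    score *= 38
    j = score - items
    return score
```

14

Transformed code:
def build(j):
    buf = 4 - 97
    price = price + (11 - cap)
    j = j * 14
    buf = j + 97
    j = 3 // cap * (20 % price)
    cap = process(30) - 8 % price
    j = j + 97
    if 11 != score:
        price = 21 * score
    else:
        score = j[score]
    score = score * 38
    j = score - 97
    return score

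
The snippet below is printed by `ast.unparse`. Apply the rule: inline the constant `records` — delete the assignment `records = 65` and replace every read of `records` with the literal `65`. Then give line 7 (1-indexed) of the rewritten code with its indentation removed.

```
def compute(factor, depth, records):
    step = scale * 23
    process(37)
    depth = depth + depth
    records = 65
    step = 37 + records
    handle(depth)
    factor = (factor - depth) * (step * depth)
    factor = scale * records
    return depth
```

Transformed code:
def compute(factor, depth, records):
    step = scale * 23
    process(37)
    depth = depth + depth
    step = 37 + 65
    handle(depth)
    factor = (factor - depth) * (step * depth)
    factor = scale * 65
    return depth

factor = (factor - depth) * (step * depth)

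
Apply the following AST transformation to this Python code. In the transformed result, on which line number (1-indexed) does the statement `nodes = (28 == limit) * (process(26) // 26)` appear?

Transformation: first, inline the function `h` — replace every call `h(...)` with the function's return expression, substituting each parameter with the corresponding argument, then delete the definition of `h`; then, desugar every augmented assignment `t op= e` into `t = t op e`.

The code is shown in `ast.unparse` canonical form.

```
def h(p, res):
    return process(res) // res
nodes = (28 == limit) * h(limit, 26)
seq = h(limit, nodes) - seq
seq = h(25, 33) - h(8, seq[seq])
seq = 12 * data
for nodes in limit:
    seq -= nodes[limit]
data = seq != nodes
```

Transformed code:
nodes = (28 == limit) * (process(26) // 26)
seq = process(nodes) // nodes - seq
seq = process(33) // 33 - process(seq[seq]) // seq[seq]
seq = 12 * data
for nodes in limit:
    seq = seq - nodes[limit]
data = seq != nodes

1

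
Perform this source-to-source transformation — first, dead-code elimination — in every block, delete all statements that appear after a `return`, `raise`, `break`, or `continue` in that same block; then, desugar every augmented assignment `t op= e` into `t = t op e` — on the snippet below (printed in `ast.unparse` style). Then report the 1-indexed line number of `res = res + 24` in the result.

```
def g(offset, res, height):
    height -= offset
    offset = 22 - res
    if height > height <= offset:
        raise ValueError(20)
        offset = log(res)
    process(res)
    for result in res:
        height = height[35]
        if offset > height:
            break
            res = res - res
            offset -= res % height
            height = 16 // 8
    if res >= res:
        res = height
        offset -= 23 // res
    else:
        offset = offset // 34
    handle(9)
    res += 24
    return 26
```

17

Transformed code:
def g(offset, res, height):
    height = height - offset
    offset = 22 - res
    if height > height <= offset:
        raise ValueError(20)
    process(res)
    for result in res:
        height = height[35]
        if offset > height:
            break
    if res >= res:
        res = height
        offset = offset - 23 // res
    else:
        offset = offset // 34
    handle(9)
    res = res + 24
    return 26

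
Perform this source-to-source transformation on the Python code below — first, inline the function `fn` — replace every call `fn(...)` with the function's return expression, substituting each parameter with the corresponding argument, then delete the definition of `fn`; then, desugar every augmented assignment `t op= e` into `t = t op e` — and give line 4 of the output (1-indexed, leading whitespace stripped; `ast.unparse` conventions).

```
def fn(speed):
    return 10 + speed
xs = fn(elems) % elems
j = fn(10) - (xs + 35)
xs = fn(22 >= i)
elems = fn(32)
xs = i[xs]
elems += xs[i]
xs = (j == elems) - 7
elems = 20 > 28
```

Transformed code:
xs = (10 + elems) % elems
j = 10 + 10 - (xs + 35)
xs = 10 + (22 >= i)
elems = 10 + 32
xs = i[xs]
elems = elems + xs[i]
xs = (j == elems) - 7
elems = 20 > 28

elems = 10 + 32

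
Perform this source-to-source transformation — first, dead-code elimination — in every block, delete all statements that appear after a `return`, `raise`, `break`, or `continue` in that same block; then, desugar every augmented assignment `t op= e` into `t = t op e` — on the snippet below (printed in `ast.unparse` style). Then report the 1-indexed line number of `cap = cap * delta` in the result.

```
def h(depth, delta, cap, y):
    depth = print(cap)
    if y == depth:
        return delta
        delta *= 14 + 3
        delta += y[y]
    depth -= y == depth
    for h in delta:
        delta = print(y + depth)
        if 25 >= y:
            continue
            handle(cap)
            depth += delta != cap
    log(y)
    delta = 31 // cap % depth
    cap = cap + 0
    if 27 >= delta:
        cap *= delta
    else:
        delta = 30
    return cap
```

14

Transformed code:
def h(depth, delta, cap, y):
    depth = print(cap)
    if y == depth:
        return delta
    depth = depth - (y == depth)
    for h in delta:
        delta = print(y + depth)
        if 25 >= y:
            continue
    log(y)
    delta = 31 // cap % depth
    cap = cap + 0
    if 27 >= delta:
        cap = cap * delta
    else:
        delta = 30
    return cap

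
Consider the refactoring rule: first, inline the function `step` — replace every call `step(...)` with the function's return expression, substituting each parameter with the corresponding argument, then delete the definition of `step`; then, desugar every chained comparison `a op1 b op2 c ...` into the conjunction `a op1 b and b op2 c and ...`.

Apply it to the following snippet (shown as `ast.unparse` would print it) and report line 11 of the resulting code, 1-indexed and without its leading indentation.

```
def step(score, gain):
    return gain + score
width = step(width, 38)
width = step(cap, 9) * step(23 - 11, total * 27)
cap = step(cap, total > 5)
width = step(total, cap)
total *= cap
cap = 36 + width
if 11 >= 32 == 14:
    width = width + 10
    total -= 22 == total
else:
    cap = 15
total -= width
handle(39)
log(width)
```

Transformed code:
width = 38 + width
width = (9 + cap) * (total * 27 + (23 - 11))
cap = (total > 5) + cap
width = cap + total
total *= cap
cap = 36 + width
if 11 >= 32 and 32 == 14:
    width = width + 10
    total -= 22 == total
else:
    cap = 15
total -= width
handle(39)
log(width)

cap = 15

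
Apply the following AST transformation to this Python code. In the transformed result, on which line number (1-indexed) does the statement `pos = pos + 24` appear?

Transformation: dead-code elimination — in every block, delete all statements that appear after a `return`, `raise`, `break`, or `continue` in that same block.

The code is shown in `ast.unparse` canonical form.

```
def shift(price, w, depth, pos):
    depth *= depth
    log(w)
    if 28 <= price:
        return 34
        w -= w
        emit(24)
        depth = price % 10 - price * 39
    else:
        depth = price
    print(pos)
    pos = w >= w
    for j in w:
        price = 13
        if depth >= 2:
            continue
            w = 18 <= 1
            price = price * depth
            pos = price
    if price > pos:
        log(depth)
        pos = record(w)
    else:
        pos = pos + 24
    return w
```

18

Transformed code:
def shift(price, w, depth, pos):
    depth *= depth
    log(w)
    if 28 <= price:
        return 34
    else:
        depth = price
    print(pos)
    pos = w >= w
    for j in w:
        price = 13
        if depth >= 2:
            continue
    if price > pos:
        log(depth)
        pos = record(w)
    else:
        pos = pos + 24
    return w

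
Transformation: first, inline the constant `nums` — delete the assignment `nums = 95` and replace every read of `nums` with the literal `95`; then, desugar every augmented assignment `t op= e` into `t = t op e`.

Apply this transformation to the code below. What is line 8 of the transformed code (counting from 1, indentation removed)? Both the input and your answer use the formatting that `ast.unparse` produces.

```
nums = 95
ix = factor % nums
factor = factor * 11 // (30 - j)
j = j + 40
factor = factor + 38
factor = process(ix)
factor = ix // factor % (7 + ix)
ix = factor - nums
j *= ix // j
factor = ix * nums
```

Transformed code:
ix = factor % 95
factor = factor * 11 // (30 - j)
j = j + 40
factor = factor + 38
factor = process(ix)
factor = ix // factor % (7 + ix)
ix = factor - 95
j = j * (ix // j)
factor = ix * 95

j = j * (ix // j)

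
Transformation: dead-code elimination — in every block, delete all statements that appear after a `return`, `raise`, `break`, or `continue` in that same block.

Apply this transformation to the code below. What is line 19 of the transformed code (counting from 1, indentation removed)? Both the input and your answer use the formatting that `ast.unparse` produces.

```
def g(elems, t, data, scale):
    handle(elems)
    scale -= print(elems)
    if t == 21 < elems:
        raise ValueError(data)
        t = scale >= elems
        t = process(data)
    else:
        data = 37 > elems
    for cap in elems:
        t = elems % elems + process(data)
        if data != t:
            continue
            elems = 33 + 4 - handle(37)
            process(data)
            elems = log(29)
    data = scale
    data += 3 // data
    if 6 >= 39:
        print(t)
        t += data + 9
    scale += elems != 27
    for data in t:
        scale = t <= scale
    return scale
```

Transformed code:
def g(elems, t, data, scale):
    handle(elems)
    scale -= print(elems)
    if t == 21 < elems:
        raise ValueError(data)
    else:
        data = 37 > elems
    for cap in elems:
        t = elems % elems + process(data)
        if data != t:
            continue
    data = scale
    data += 3 // data
    if 6 >= 39:
        print(t)
        t += data + 9
    scale += elems != 27
    for data in t:
        scale = t <= scale
    return scale

scale = t <= scale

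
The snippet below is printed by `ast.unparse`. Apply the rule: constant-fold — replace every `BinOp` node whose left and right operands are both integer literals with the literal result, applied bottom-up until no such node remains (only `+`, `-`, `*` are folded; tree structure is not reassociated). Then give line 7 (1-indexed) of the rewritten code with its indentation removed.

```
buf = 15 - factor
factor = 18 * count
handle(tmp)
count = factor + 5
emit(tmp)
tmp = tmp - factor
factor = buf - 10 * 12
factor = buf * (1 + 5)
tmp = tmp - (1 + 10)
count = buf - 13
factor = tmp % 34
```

Transformed code:
buf = 15 - factor
factor = 18 * count
handle(tmp)
count = factor + 5
emit(tmp)
tmp = tmp - factor
factor = buf - 120
factor = buf * 6
tmp = tmp - 11
count = buf - 13
factor = tmp % 34

factor = buf - 120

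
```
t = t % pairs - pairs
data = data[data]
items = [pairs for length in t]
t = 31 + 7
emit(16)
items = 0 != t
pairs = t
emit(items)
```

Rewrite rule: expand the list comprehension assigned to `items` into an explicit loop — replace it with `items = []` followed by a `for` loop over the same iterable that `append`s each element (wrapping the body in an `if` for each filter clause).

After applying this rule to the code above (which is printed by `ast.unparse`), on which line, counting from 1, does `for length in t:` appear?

4

Transformed code:
t = t % pairs - pairs
data = data[data]
items = []
for length in t:
    items.append(pairs)
t = 31 + 7
emit(16)
items = 0 != t
pairs = t
emit(items)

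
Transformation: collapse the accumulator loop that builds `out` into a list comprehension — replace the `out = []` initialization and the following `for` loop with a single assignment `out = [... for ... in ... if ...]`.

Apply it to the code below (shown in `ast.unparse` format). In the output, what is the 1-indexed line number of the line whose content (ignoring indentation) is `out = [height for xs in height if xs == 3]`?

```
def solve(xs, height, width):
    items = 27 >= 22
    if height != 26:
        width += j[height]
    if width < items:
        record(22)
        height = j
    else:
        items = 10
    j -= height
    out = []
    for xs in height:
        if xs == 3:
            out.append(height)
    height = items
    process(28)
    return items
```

11

Transformed code:
def solve(xs, height, width):
    items = 27 >= 22
    if height != 26:
        width += j[height]
    if width < items:
        record(22)
        height = j
    else:
        items = 10
    j -= height
    out = [height for xs in height if xs == 3]
    height = items
    process(28)
    return items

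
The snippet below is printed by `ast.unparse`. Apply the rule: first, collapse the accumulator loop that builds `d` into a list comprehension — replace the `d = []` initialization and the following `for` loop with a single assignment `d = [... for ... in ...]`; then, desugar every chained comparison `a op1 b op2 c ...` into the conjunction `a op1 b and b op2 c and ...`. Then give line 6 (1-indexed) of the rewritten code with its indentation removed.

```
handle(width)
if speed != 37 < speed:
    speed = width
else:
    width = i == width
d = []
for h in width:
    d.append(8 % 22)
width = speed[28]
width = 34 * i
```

d = [8 % 22 for h in width]

Transformed code:
handle(width)
if speed != 37 and 37 < speed:
    speed = width
else:
    width = i == width
d = [8 % 22 for h in width]
width = speed[28]
width = 34 * i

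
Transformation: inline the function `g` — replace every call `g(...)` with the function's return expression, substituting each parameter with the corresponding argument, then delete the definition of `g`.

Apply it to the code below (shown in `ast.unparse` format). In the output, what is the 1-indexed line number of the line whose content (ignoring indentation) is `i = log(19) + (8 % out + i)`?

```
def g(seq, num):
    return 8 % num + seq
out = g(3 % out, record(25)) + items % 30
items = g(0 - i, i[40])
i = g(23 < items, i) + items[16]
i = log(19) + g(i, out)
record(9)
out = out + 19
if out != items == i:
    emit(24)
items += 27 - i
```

4

Transformed code:
out = 8 % record(25) + 3 % out + items % 30
items = 8 % i[40] + (0 - i)
i = 8 % i + (23 < items) + items[16]
i = log(19) + (8 % out + i)
record(9)
out = out + 19
if out != items == i:
    emit(24)
items += 27 - i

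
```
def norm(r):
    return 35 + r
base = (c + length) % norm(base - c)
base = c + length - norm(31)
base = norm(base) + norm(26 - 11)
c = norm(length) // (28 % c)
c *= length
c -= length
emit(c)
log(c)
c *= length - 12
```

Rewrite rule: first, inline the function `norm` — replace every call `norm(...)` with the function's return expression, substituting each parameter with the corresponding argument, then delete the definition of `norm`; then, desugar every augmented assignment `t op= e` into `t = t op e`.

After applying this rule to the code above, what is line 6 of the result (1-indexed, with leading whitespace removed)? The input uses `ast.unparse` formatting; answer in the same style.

c = c - length

Transformed code:
base = (c + length) % (35 + (base - c))
base = c + length - (35 + 31)
base = 35 + base + (35 + (26 - 11))
c = (35 + length) // (28 % c)
c = c * length
c = c - length
emit(c)
log(c)
c = c * (length - 12)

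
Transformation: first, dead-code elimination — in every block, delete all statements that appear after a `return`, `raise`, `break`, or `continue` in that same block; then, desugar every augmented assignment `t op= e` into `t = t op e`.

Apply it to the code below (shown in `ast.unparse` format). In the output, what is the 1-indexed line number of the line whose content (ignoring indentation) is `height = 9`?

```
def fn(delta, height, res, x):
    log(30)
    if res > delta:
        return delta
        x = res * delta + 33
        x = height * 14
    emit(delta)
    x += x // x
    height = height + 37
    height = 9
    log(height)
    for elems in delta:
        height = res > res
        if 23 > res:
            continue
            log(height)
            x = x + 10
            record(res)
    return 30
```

Transformed code:
def fn(delta, height, res, x):
    log(30)
    if res > delta:
        return delta
    emit(delta)
    x = x + x // x
    height = height + 37
    height = 9
    log(height)
    for elems in delta:
        height = res > res
        if 23 > res:
            continue
    return 30

8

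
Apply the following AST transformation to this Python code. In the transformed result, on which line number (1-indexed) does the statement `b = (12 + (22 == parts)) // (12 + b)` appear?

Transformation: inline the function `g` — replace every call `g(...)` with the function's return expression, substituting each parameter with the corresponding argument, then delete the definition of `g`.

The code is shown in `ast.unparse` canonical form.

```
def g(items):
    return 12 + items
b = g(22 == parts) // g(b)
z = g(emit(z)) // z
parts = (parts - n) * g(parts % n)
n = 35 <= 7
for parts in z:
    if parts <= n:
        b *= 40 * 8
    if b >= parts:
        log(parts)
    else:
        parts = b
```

1

Transformed code:
b = (12 + (22 == parts)) // (12 + b)
z = (12 + emit(z)) // z
parts = (parts - n) * (12 + parts % n)
n = 35 <= 7
for parts in z:
    if parts <= n:
        b *= 40 * 8
    if b >= parts:
        log(parts)
    else:
        parts = b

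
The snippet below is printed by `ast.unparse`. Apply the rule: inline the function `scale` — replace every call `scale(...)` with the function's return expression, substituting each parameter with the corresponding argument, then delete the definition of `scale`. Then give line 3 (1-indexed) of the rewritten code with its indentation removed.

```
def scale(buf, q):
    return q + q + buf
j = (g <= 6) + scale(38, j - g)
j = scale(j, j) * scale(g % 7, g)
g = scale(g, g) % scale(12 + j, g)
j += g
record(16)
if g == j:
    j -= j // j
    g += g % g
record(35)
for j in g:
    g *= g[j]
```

Transformed code:
j = (g <= 6) + (j - g + (j - g) + 38)
j = (j + j + j) * (g + g + g % 7)
g = (g + g + g) % (g + g + (12 + j))
j += g
record(16)
if g == j:
    j -= j // j
    g += g % g
record(35)
for j in g:
    g *= g[j]

g = (g + g + g) % (g + g + (12 + j))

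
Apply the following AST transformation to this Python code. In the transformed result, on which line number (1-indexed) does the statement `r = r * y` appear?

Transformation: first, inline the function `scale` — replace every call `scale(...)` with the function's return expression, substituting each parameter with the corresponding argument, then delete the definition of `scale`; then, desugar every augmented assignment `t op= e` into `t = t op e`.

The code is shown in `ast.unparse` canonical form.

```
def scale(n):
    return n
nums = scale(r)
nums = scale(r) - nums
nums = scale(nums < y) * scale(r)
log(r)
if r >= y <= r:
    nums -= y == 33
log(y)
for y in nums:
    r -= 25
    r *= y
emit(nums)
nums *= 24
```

10

Transformed code:
nums = r
nums = r - nums
nums = (nums < y) * r
log(r)
if r >= y <= r:
    nums = nums - (y == 33)
log(y)
for y in nums:
    r = r - 25
    r = r * y
emit(nums)
nums = nums * 24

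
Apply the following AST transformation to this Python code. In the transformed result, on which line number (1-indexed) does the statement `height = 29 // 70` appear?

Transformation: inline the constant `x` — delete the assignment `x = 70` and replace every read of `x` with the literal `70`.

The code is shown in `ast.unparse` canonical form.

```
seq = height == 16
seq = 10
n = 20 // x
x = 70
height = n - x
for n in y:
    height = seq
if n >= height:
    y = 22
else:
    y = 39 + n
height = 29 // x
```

11

Transformed code:
seq = height == 16
seq = 10
n = 20 // 70
height = n - 70
for n in y:
    height = seq
if n >= height:
    y = 22
else:
    y = 39 + n
height = 29 // 70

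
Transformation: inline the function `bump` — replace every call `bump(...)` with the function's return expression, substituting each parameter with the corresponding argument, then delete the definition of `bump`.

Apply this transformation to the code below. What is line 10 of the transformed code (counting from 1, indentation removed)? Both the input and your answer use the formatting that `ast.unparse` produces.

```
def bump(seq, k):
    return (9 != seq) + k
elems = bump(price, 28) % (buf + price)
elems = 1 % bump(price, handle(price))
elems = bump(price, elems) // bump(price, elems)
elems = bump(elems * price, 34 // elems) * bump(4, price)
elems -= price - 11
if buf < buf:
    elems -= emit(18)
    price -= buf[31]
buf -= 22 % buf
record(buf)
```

Transformed code:
elems = ((9 != price) + 28) % (buf + price)
elems = 1 % ((9 != price) + handle(price))
elems = ((9 != price) + elems) // ((9 != price) + elems)
elems = ((9 != elems * price) + 34 // elems) * ((9 != 4) + price)
elems -= price - 11
if buf < buf:
    elems -= emit(18)
    price -= buf[31]
buf -= 22 % buf
record(buf)

record(buf)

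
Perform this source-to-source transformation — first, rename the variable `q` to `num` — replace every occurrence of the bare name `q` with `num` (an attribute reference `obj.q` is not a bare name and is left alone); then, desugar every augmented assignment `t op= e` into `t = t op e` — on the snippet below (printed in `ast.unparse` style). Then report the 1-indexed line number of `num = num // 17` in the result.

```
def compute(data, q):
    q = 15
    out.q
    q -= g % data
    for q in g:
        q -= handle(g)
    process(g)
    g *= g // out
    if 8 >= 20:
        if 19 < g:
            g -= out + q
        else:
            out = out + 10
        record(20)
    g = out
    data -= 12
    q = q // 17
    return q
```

Transformed code:
def compute(data, num):
    num = 15
    out.q
    num = num - g % data
    for num in g:
        num = num - handle(g)
    process(g)
    g = g * (g // out)
    if 8 >= 20:
        if 19 < g:
            g = g - (out + num)
        else:
            out = out + 10
        record(20)
    g = out
    data = data - 12
    num = num // 17
    return num

17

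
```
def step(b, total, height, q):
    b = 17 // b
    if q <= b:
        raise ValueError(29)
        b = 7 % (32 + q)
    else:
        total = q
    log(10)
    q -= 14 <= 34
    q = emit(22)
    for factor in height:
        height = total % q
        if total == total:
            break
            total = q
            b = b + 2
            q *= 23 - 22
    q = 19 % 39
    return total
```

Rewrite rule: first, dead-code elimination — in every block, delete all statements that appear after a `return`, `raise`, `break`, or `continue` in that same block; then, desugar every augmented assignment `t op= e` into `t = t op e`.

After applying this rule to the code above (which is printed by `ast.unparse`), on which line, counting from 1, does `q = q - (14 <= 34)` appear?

Transformed code:
def step(b, total, height, q):
    b = 17 // b
    if q <= b:
        raise ValueError(29)
    else:
        total = q
    log(10)
    q = q - (14 <= 34)
    q = emit(22)
    for factor in height:
        height = total % q
        if total == total:
            break
    q = 19 % 39
    return total

8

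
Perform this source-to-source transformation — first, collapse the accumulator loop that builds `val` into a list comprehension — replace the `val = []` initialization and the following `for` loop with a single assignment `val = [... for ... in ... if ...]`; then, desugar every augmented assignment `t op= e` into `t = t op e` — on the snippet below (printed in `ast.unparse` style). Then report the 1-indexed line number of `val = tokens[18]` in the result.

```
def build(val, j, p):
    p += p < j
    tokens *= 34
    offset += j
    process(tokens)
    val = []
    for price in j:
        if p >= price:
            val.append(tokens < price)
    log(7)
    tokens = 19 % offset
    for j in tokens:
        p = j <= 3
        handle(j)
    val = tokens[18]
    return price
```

12

Transformed code:
def build(val, j, p):
    p = p + (p < j)
    tokens = tokens * 34
    offset = offset + j
    process(tokens)
    val = [tokens < price for price in j if p >= price]
    log(7)
    tokens = 19 % offset
    for j in tokens:
        p = j <= 3
        handle(j)
    val = tokens[18]
    return price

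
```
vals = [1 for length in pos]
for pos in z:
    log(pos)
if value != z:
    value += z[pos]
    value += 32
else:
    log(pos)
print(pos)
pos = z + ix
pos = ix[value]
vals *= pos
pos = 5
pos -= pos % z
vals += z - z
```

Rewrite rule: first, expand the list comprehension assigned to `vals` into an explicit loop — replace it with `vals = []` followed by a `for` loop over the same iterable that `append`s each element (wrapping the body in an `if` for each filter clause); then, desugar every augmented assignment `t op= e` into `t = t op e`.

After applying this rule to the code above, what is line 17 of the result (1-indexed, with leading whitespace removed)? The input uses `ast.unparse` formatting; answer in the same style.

vals = vals + (z - z)

Transformed code:
vals = []
for length in pos:
    vals.append(1)
for pos in z:
    log(pos)
if value != z:
    value = value + z[pos]
    value = value + 32
else:
    log(pos)
print(pos)
pos = z + ix
pos = ix[value]
vals = vals * pos
pos = 5
pos = pos - pos % z
vals = vals + (z - z)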